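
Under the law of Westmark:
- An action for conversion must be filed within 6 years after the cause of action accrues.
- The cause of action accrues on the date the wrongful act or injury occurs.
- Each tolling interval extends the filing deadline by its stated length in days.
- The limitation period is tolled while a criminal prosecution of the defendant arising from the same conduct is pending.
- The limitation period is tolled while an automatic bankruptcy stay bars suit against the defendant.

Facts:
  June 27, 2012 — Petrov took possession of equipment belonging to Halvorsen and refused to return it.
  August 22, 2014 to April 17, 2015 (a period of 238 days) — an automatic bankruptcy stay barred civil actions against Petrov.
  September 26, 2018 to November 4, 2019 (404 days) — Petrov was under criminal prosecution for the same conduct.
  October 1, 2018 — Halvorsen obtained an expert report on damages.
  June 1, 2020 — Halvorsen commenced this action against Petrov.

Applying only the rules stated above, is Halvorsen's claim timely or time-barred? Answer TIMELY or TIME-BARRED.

TIME-BARRED

The limitation period began to run on June 27, 2012.
6 years from June 27, 2012 is June 27, 2018.
The period was tolled for 238 days by the automatic bankruptcy stay (August 22, 2014 to April 17, 2015), pushing the deadline to February 20, 2019.
The period was tolled for 404 days by the pending criminal prosecution (September 26, 2018 to November 4, 2019), pushing the deadline to March 30, 2020.
The other events in the timeline have no effect on the limitation period under the stated rules.
Halvorsen filed on June 1, 2020, after the March 30, 2020 deadline, so the action is time-barred.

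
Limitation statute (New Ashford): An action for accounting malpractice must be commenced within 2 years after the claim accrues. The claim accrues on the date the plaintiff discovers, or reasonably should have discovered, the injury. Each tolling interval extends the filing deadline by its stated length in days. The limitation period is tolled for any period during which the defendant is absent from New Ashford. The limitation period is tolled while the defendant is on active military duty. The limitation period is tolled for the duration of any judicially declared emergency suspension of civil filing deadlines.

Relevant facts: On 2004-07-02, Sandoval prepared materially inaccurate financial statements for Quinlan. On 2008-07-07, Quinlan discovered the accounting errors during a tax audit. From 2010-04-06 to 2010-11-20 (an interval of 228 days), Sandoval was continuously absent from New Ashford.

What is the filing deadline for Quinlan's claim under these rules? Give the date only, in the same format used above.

2011-02-20

Under the discovery rule, the claim accrued on 2008-07-07, when Quinlan discovered the injury — not on the 2004-07-02 date of the underlying act.
The untolled deadline — 2 years after 2008-07-07 — is 2010-07-07.
Because the defendant's absence from the jurisdiction ran from 2010-04-06 to 2010-11-20, the deadline is extended by 228 days to 2011-02-20.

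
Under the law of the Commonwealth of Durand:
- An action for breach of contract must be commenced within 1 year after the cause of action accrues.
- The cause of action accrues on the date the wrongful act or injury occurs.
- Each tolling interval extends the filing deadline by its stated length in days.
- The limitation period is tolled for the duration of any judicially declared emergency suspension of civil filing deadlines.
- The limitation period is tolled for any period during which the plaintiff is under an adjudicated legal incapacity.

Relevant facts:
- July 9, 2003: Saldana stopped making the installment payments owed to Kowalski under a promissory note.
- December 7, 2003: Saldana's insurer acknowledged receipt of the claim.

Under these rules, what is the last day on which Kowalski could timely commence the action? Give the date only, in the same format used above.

The limitation period began to run on July 9, 2003.
1 year from July 9, 2003 is July 9, 2004.
The other events in the timeline have no effect on the limitation period under the stated rules.

July 9, 2004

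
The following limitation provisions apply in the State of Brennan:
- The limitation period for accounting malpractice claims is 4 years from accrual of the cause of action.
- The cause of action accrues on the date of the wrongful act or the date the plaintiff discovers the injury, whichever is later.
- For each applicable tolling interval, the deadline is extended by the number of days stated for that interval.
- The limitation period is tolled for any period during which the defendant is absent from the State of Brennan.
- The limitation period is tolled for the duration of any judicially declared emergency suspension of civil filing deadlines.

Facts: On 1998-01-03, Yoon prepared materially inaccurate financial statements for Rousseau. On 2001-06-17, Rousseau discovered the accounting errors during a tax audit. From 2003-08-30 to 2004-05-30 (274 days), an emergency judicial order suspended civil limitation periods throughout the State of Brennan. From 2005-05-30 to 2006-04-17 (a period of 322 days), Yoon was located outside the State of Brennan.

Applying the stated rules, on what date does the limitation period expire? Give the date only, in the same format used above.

2007-02-03

Because discovery on 2001-06-17 post-dates the 1998-01-03 act, accrual under the later-of rule falls on 2001-06-17.
4 years from 2001-06-17 is 2005-06-17.
The emergency suspension of filing deadlines from 2003-08-30 to 2004-05-30 tolled the period for 274 days, extending the deadline to 2006-03-18.
Because the defendant's absence from the jurisdiction ran from 2005-05-30 to 2006-04-17, the deadline is extended by 322 days to 2007-02-03.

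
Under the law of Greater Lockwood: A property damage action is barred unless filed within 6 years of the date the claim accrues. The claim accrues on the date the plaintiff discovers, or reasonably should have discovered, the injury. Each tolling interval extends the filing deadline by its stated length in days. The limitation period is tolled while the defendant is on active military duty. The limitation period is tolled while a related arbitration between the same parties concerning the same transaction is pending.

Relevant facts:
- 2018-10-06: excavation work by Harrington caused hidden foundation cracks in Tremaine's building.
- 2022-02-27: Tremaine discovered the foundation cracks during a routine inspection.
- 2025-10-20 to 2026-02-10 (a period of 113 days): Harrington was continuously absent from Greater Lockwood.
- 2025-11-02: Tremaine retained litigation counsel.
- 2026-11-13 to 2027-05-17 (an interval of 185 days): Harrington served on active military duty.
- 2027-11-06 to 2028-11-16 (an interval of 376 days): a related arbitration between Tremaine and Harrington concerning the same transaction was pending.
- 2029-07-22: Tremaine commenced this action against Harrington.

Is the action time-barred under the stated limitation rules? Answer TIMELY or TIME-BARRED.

TIMELY

Accrual is tied to discovery, so the period began on 2022-02-27 rather than on 2018-10-06 when the act occurred.
The untolled deadline — 6 years after 2022-02-27 — is 2028-02-27.
The period was tolled for 185 days by the defendant's active military service (2026-11-13 to 2027-05-17), pushing the deadline to 2028-08-30.
Because the pending related arbitration ran from 2027-11-06 to 2028-11-16, the deadline is extended by 376 days to 2029-09-10.
Although the defendant's absence ran from 2025-10-20 to 2026-02-10, the stated rules do not make that a tolling event, so it is disregarded.
Nothing else in the chronology tolls or restarts the period.
Filing on 2029-07-22 beat the 2029-09-10 deadline — the action is timely.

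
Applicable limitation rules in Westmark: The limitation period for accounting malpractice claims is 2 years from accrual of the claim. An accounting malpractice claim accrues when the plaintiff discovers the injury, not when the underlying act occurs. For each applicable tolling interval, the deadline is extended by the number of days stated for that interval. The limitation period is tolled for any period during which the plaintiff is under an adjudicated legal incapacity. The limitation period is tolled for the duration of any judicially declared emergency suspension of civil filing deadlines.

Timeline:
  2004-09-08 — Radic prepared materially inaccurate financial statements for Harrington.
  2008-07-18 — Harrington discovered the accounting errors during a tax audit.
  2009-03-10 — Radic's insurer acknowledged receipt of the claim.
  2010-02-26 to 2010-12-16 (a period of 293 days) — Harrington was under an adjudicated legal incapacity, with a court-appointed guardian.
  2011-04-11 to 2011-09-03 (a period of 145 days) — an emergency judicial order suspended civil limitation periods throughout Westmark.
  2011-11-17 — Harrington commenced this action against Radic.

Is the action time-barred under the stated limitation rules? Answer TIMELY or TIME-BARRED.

The claim did not accrue until Harrington discovered the injury on 2008-07-18; the 2004-09-08 act date does not start the clock under the stated rule.
Adding the 2 years base period to 2008-07-18 gives a deadline of 2010-07-18, before any tolling.
The period was tolled for 293 days by the plaintiff's legal incapacity (2010-02-26 to 2010-12-16), pushing the deadline to 2011-05-07.
Because the emergency suspension of filing deadlines ran from 2011-04-11 to 2011-09-03, the deadline is extended by 145 days to 2011-09-29.
None of the other events listed affects the running of the period under the stated rules.
The 2011-11-17 filing falls after the 2011-09-29 deadline; the claim is time-barred.

TIME-BARRED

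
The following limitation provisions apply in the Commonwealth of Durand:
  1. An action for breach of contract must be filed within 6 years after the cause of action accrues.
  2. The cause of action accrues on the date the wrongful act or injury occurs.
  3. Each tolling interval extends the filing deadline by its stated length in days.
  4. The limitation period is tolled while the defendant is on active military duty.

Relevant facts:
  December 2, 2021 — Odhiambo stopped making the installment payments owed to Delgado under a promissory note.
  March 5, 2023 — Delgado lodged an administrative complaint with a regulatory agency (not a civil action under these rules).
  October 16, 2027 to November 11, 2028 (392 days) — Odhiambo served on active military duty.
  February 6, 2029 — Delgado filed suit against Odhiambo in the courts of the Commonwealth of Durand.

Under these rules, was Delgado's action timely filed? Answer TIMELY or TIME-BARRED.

TIME-BARRED

The cause of action accrued on December 2, 2021, the date of the act.
Adding the 6 years base period to December 2, 2021 gives a deadline of December 2, 2027, before any tolling.
The period was tolled for 392 days by the defendant's active military service (October 16, 2027 to November 11, 2028), pushing the deadline to December 28, 2028.
The other events in the timeline have no effect on the limitation period under the stated rules.
The February 6, 2029 filing falls after the December 28, 2028 deadline; the claim is time-barred.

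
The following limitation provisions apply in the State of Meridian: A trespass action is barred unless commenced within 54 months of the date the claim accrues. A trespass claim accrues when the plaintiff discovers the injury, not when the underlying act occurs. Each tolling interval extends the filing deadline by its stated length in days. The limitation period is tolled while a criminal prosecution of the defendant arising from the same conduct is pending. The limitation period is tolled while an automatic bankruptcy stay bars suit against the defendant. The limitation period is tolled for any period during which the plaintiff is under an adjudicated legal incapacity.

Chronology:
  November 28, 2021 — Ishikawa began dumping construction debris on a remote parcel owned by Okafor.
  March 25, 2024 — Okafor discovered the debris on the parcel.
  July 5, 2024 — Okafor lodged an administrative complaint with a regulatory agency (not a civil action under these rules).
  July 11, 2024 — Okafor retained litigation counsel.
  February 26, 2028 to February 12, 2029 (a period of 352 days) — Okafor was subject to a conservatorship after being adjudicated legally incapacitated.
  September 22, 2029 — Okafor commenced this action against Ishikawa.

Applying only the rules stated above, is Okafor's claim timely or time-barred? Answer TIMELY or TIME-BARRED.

TIME-BARRED

Accrual is tied to discovery, so the period began on March 25, 2024 rather than on November 28, 2021 when the act occurred.
The untolled deadline — 54 months after March 25, 2024 — is September 25, 2028.
The plaintiff's legal incapacity from February 26, 2028 to February 12, 2029 tolled the period for 352 days, extending the deadline to September 12, 2029.
The other events in the timeline have no effect on the limitation period under the stated rules.
Filing on September 22, 2029 missed the September 12, 2029 deadline — the action is time-barred.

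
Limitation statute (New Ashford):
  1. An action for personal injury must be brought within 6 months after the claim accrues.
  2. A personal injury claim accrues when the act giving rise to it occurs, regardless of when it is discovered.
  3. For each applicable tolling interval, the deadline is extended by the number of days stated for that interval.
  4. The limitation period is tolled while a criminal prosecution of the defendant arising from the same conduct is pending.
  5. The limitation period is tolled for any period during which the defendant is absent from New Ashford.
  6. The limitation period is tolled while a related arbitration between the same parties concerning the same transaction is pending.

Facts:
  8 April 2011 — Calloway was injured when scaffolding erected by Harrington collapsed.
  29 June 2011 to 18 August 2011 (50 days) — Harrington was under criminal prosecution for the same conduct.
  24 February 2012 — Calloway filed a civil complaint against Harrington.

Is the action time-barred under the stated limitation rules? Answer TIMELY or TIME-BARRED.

TIME-BARRED

The claim accrued on 8 April 2011, the date of the act.
The untolled deadline — 6 months after 8 April 2011 — is 8 October 2011.
Because the pending criminal prosecution ran from 29 June 2011 to 18 August 2011, the deadline is extended by 50 days to 27 November 2011.
Filing on 24 February 2012 missed the 27 November 2011 deadline — the action is time-barred.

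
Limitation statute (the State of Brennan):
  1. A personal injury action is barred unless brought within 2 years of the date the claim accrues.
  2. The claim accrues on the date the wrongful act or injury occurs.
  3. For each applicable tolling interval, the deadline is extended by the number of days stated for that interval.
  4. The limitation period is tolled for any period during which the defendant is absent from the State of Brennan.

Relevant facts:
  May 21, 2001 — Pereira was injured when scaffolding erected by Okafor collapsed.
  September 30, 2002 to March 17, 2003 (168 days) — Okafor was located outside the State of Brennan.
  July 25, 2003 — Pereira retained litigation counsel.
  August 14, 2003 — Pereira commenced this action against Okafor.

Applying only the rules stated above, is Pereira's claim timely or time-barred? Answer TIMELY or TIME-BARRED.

TIMELY

The claim accrued on May 21, 2001, the date of the act.
The untolled deadline — 2 years after May 21, 2001 — is May 21, 2003.
The period was tolled for 168 days by the defendant's absence from the jurisdiction (September 30, 2002 to March 17, 2003), pushing the deadline to November 5, 2003.
None of the other events listed affects the running of the period under the stated rules.
Pereira filed on August 14, 2003, before the November 5, 2003 deadline, so the action is timely.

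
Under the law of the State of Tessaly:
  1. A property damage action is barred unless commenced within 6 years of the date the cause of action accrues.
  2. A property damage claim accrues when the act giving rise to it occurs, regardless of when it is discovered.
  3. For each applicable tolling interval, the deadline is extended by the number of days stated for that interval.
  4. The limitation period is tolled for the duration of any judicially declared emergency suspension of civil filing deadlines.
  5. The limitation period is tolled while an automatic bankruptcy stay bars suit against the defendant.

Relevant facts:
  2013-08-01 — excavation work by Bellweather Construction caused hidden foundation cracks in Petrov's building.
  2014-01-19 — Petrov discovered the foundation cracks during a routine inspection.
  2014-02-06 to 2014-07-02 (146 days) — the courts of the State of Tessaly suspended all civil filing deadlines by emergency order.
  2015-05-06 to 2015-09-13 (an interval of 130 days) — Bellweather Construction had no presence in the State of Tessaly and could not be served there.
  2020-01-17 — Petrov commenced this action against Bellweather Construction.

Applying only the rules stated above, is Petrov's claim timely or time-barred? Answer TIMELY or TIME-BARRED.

TIME-BARRED

Because the rule ties accrual to occurrence, the claim accrued on 2013-08-01, not on the 2014-01-19 discovery date.
6 years from 2013-08-01 is 2019-08-01.
The emergency suspension of filing deadlines from 2014-02-06 to 2014-07-02 tolled the period for 146 days, extending the deadline to 2019-12-25.
Although the defendant's absence ran from 2015-05-06 to 2015-09-13, the stated rules do not make that a tolling event, so it is disregarded.
Petrov filed on 2020-01-17, after the 2019-12-25 deadline, so the action is time-barred.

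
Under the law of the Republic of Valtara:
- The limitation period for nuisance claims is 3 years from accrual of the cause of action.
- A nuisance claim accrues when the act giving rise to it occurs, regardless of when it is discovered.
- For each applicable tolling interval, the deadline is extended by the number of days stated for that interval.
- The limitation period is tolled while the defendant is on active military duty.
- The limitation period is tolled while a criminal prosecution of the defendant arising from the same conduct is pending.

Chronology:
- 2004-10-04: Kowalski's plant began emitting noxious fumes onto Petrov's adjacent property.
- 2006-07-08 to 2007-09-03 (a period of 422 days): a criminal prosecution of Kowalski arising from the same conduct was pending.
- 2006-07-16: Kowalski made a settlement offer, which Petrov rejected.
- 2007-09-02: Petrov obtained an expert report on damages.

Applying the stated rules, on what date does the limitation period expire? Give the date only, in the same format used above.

The limitation period began to run on 2004-10-04.
The untolled deadline — 3 years after 2004-10-04 — is 2007-10-04.
Because the pending criminal prosecution ran from 2006-07-08 to 2007-09-03, the deadline is extended by 422 days to 2008-11-29.
None of the other events listed affects the running of the period under the stated rules.

2008-11-29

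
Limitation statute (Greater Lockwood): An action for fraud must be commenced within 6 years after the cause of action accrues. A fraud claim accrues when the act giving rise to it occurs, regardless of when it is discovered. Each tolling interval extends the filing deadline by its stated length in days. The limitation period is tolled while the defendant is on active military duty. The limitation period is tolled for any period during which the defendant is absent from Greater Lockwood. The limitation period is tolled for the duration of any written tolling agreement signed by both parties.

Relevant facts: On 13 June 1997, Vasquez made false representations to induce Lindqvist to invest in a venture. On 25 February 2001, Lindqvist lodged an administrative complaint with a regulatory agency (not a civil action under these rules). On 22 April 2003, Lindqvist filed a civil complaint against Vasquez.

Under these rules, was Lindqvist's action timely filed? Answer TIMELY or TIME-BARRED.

TIMELY

The limitation period began to run on 13 June 1997.
Adding the 6 years base period to 13 June 1997 gives a deadline of 13 June 2003, before any tolling.
The other events in the timeline have no effect on the limitation period under the stated rules.
Lindqvist filed on 22 April 2003, before the 13 June 2003 deadline, so the action is timely.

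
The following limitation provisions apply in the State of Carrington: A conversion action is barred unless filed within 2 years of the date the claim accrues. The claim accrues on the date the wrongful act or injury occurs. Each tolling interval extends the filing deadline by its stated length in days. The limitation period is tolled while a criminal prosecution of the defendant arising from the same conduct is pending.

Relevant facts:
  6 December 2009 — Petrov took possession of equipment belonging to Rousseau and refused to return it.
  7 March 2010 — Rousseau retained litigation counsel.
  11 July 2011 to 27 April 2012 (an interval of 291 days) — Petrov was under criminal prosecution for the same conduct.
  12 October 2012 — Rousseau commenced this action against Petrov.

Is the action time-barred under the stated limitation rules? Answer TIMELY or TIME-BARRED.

The claim accrued on 6 December 2009, when the wrongful act occurred.
2 years from 6 December 2009 is 6 December 2011.
The pending criminal prosecution from 11 July 2011 to 27 April 2012 tolled the period for 291 days, extending the deadline to 22 September 2012.
None of the other events listed affects the running of the period under the stated rules.
Filing on 12 October 2012 missed the 22 September 2012 deadline — the action is time-barred.

TIME-BARRED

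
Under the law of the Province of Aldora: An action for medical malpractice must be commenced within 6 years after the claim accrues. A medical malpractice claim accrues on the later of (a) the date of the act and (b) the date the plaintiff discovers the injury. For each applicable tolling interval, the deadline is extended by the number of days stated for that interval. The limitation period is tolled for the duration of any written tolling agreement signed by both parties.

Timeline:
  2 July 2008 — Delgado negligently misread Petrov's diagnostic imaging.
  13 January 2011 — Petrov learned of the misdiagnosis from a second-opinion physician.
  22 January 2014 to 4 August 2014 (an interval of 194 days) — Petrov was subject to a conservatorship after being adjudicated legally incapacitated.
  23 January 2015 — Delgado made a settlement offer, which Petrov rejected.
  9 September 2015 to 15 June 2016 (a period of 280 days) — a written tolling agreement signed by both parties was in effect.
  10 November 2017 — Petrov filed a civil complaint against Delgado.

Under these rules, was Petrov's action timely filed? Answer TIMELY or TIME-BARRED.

Taking the later of the act (2 July 2008) and discovery (13 January 2011), the claim accrued on 13 January 2011.
6 years from 13 January 2011 is 13 January 2017.
Because the written tolling agreement ran from 9 September 2015 to 15 June 2016, the deadline is extended by 280 days to 20 October 2017.
Although the plaintiff's incapacity ran from 22 January 2014 to 4 August 2014, the stated rules do not make that a tolling event, so it is disregarded.
The other events in the timeline have no effect on the limitation period under the stated rules.
Filing on 10 November 2017 missed the 20 October 2017 deadline — the action is time-barred.

TIME-BARRED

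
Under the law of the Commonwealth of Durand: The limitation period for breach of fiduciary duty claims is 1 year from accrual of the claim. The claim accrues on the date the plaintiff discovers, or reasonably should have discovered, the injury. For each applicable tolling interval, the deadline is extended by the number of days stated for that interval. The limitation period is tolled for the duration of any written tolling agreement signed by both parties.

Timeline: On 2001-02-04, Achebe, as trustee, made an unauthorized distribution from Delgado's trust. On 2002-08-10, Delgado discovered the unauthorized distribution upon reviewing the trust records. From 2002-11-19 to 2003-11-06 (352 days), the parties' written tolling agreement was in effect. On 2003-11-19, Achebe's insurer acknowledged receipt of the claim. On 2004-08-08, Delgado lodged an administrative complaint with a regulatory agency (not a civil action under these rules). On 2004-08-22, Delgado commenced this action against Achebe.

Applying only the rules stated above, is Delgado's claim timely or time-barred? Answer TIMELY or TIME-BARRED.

TIME-BARRED

Under the discovery rule, the claim accrued on 2002-08-10, when Delgado discovered the injury — not on the 2001-02-04 date of the underlying act.
The untolled deadline — 1 year after 2002-08-10 — is 2003-08-10.
The period was tolled for 352 days by the written tolling agreement (2002-11-19 to 2003-11-06), pushing the deadline to 2004-07-27.
Nothing else in the chronology tolls or restarts the period.
Delgado filed on 2004-08-22, after the 2004-07-27 deadline, so the action is time-barred.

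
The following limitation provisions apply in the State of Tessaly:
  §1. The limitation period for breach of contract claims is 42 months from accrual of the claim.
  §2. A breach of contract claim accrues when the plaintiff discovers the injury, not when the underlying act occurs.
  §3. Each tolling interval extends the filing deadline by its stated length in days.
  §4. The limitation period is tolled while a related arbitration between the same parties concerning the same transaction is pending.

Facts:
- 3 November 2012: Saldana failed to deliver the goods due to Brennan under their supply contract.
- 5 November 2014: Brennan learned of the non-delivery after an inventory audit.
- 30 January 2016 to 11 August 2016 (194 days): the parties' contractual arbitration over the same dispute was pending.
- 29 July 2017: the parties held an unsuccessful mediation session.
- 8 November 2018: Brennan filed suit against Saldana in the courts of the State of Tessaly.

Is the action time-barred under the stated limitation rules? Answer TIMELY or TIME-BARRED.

Under the discovery rule, the claim accrued on 5 November 2014, when Brennan discovered the injury — not on the 3 November 2012 date of the underlying act.
Adding the 42 months base period to 5 November 2014 gives a deadline of 5 May 2018, before any tolling.
The pending related arbitration from 30 January 2016 to 11 August 2016 tolled the period for 194 days, extending the deadline to 15 November 2018.
Nothing else in the chronology tolls or restarts the period.
The 8 November 2018 filing precedes the 15 November 2018 deadline; the claim is timely.

TIMELY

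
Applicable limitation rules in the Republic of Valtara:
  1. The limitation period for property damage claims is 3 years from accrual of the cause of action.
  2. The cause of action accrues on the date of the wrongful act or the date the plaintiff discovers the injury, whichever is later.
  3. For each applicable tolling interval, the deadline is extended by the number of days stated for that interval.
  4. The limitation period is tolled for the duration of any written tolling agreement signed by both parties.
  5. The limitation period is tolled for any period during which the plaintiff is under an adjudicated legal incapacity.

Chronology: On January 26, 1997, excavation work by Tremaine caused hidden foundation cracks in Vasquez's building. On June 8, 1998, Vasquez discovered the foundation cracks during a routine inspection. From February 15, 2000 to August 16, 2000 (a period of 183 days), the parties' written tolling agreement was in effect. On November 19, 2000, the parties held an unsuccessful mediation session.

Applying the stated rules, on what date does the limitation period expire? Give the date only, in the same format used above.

Because discovery on June 8, 1998 post-dates the January 26, 1997 act, accrual under the later-of rule falls on June 8, 1998.
3 years from June 8, 1998 is June 8, 2001.
The written tolling agreement from February 15, 2000 to August 16, 2000 tolled the period for 183 days, extending the deadline to December 8, 2001.
None of the other events listed affects the running of the period under the stated rules.

December 8, 2001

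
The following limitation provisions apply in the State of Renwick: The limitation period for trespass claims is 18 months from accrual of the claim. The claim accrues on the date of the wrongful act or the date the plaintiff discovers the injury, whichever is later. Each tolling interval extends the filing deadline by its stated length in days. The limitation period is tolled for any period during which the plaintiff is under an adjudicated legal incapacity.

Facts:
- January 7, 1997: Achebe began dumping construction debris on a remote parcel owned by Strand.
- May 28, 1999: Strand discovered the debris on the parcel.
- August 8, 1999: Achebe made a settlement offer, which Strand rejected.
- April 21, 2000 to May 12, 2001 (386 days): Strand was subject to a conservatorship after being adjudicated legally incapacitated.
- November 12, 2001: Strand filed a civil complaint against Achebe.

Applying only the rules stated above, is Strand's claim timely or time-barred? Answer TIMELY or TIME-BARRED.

TIMELY

The claim accrued on May 28, 1999 — the later of the January 7, 1997 act and the May 28, 1999 discovery.
Adding the 18 months base period to May 28, 1999 gives a deadline of November 28, 2000, before any tolling.
Because the plaintiff's legal incapacity ran from April 21, 2000 to May 12, 2001, the deadline is extended by 386 days to December 19, 2001.
Nothing else in the chronology tolls or restarts the period.
Strand filed on November 12, 2001, before the December 19, 2001 deadline, so the action is timely.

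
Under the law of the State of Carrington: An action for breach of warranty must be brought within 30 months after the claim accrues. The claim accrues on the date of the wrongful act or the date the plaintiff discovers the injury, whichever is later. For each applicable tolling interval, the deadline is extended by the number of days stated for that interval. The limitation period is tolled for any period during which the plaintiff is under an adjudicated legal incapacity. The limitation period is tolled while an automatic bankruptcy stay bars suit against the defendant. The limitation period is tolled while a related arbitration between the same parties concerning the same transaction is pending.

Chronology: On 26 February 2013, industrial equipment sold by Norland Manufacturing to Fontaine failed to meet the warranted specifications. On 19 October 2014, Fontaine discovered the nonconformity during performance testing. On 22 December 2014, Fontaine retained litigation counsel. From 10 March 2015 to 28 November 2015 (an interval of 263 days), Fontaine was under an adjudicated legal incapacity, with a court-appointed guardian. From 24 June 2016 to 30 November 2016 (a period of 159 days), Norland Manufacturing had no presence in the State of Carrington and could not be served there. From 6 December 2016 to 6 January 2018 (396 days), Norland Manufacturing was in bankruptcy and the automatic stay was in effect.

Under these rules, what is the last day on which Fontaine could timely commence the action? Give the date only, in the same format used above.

Because discovery on 19 October 2014 post-dates the 26 February 2013 act, accrual under the later-of rule falls on 19 October 2014.
The untolled deadline — 30 months after 19 October 2014 — is 19 April 2017.
The plaintiff's legal incapacity from 10 March 2015 to 28 November 2015 tolled the period for 263 days, extending the deadline to 7 January 2018.
The period was tolled for 396 days by the automatic bankruptcy stay (6 December 2016 to 6 January 2018), pushing the deadline to 7 February 2019.
Although the defendant's absence ran from 24 June 2016 to 30 November 2016, the stated rules do not make that a tolling event, so it is disregarded.
None of the other events listed affects the running of the period under the stated rules.

7 February 2019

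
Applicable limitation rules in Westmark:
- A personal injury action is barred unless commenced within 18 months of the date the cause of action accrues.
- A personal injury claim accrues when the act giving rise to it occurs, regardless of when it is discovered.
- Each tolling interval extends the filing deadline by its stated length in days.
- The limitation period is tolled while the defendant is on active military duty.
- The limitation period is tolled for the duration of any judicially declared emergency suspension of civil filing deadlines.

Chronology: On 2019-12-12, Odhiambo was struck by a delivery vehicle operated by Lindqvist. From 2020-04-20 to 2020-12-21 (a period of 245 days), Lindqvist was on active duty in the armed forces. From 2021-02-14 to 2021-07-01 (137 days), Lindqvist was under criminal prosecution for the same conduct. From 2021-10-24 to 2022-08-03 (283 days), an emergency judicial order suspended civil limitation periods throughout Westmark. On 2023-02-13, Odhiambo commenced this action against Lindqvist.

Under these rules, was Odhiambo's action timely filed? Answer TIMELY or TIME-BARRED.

TIME-BARRED

The claim accrued on 2019-12-12, when the wrongful act occurred.
18 months from 2019-12-12 is 2021-06-12.
The defendant's active military service from 2020-04-20 to 2020-12-21 tolled the period for 245 days, extending the deadline to 2022-02-12.
The emergency suspension of filing deadlines from 2021-10-24 to 2022-08-03 tolled the period for 283 days, extending the deadline to 2022-11-22.
Although a criminal prosecution ran from 2021-02-14 to 2021-07-01, the stated rules do not make that a tolling event, so it is disregarded.
Odhiambo filed on 2023-02-13, after the 2022-11-22 deadline, so the action is time-barred.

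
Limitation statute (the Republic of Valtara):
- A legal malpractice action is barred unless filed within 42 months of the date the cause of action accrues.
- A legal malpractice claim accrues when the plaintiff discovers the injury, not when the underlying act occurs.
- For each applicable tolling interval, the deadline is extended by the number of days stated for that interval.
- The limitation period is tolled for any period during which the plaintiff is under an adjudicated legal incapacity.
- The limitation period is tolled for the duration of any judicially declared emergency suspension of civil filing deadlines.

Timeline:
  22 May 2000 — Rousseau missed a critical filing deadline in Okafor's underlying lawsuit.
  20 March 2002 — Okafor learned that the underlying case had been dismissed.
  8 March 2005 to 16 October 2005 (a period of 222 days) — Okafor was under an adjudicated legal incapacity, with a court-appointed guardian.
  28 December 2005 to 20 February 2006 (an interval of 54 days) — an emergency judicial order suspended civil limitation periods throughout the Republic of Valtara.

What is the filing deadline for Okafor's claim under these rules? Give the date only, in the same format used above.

Under the discovery rule, the claim accrued on 20 March 2002, when Okafor discovered the injury — not on the 22 May 2000 date of the underlying act.
42 months from 20 March 2002 is 20 September 2005.
The period was tolled for 222 days by the plaintiff's legal incapacity (8 March 2005 to 16 October 2005), pushing the deadline to 30 April 2006.
Because the emergency suspension of filing deadlines ran from 28 December 2005 to 20 February 2006, the deadline is extended by 54 days to 23 June 2006.

23 June 2006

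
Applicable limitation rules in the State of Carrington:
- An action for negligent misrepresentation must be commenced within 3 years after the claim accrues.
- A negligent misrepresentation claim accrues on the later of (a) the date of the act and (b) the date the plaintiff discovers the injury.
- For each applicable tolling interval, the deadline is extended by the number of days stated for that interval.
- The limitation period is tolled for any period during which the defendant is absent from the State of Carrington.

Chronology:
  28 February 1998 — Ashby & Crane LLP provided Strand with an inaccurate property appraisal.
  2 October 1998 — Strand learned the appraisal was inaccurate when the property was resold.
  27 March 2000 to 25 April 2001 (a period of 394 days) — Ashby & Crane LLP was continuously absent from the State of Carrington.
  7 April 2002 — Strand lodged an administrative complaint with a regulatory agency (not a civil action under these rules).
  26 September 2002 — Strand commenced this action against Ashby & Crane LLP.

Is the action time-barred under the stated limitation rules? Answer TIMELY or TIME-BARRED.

TIMELY

Taking the later of the act (28 February 1998) and discovery (2 October 1998), the claim accrued on 2 October 1998.
Adding the 3 years base period to 2 October 1998 gives a deadline of 2 October 2001, before any tolling.
The period was tolled for 394 days by the defendant's absence from the jurisdiction (27 March 2000 to 25 April 2001), pushing the deadline to 31 October 2002.
Nothing else in the chronology tolls or restarts the period.
Filing on 26 September 2002 beat the 31 October 2002 deadline — the action is timely.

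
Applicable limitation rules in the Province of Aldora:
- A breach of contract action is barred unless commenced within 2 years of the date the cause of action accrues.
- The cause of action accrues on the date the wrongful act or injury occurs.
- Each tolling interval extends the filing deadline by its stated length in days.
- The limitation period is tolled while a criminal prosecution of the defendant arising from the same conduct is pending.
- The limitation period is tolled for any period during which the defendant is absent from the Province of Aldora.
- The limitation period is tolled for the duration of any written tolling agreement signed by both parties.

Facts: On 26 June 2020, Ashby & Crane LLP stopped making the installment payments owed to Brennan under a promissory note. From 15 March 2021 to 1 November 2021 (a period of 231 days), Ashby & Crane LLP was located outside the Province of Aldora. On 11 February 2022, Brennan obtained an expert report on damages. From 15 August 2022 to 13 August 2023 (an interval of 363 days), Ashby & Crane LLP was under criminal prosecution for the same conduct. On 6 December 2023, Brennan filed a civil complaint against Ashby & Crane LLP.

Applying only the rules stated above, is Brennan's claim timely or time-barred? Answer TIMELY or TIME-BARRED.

TIMELY

The limitation period began to run on 26 June 2020.
The untolled deadline — 2 years after 26 June 2020 — is 26 June 2022.
The defendant's absence from the jurisdiction from 15 March 2021 to 1 November 2021 tolled the period for 231 days, extending the deadline to 12 February 2023.
Because the pending criminal prosecution ran from 15 August 2022 to 13 August 2023, the deadline is extended by 363 days to 10 February 2024.
Nothing else in the chronology tolls or restarts the period.
Filing on 6 December 2023 beat the 10 February 2024 deadline — the action is timely.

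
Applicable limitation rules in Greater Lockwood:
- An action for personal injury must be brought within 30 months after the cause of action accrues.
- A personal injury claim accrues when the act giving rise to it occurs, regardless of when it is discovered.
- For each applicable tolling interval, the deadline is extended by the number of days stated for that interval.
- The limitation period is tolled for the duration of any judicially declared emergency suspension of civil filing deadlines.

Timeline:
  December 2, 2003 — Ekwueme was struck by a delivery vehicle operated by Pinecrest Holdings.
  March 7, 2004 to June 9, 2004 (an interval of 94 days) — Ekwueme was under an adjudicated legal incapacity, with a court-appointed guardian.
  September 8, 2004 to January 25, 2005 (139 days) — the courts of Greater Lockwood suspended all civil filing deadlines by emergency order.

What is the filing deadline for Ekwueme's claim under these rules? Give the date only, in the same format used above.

October 19, 2006

The claim accrued on December 2, 2003, when the wrongful act occurred.
30 months from December 2, 2003 is June 2, 2006.
Because the emergency suspension of filing deadlines ran from September 8, 2004 to January 25, 2005, the deadline is extended by 139 days to October 19, 2006.
Although the plaintiff's incapacity ran from March 7, 2004 to June 9, 2004, the stated rules do not make that a tolling event, so it is disregarded.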